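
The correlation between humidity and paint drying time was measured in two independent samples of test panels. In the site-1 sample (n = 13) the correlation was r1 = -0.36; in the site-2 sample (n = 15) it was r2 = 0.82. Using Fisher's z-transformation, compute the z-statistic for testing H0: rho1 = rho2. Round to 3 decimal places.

Fisher z-transforms: z1 = atanh(-0.36) = -0.376886, z2 = atanh(0.82) = 1.156817; difference d = -1.533703
Var(d) = 1/10 + 1/12 = 0.1000000 + 0.0833333 = 0.1833333
z = d/√Var(d) = -1.533703 / √0.1833333 = -1.533703 / 0.428174 = -3.582

-3.582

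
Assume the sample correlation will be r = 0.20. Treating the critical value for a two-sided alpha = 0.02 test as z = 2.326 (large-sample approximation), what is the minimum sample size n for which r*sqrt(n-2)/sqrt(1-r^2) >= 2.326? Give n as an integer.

r√(n−2)/√(1−r²) ≥ 2.326  ⇔  n−2 ≥ (2.326)²·(1−r²)/r²
(1−r²)/r² = (1−0.0400)/0.0400 = 24.0000
n ≥ 2 + 5.410276·24.0000 = 2 + 129.8466 = 131.8466
⌈131.8466⌉ = 132

132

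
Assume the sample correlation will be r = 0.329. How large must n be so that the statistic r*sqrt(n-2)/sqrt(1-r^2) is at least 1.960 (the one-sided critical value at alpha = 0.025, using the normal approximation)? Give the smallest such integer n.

Need r·√(n−2)/√(1−r²) ≥ 1.960
√(n−2) ≥ 1.960·√(1−0.108241) / 0.329 = 1.960·0.944330 / 0.329 = 5.6258
n−2 ≥ 31.6496  ⇒  n ≥ 33.6496
Smallest integer n = 34

34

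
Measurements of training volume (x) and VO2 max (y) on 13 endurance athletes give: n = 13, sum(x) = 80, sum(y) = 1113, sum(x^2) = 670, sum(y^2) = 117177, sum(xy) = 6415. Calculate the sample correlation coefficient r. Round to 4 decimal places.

Numerator: nΣxy − (Σx)(Σy) = 13·6415 − (80)(1113) = -5645
Denominator: √[(nΣx²−(Σx)²)(nΣy²−(Σy)²)]
  nΣx²−(Σx)² = 13·670 − 6400 = 2310;  nΣy²−(Σy)² = 13·117177 − 1238769 = 284532
  √(2310·284532) = √657268920 = 25637.2565
r = -5645 / 25637.2565 = -0.2202

-0.2202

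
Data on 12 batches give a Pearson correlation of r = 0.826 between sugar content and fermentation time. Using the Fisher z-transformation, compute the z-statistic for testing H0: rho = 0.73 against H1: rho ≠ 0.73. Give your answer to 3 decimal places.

0.740

z_r = atanh(0.826) = 1.175414,  z_0 = atanh(0.73) = 0.928727
SE = 1/√(n−3) = 1/√9 = 0.333333
z = (z_r − z_0)/SE = (1.175414 − 0.928727) / 0.333333 = 0.246687 / 0.333333 = 0.740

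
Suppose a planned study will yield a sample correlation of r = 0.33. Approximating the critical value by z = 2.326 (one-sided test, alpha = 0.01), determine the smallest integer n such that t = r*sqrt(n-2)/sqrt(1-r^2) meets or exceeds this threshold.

Need r·√(n−2)/√(1−r²) ≥ 2.326
√(n−2) ≥ 2.326·√(1−0.1089) / 0.33 = 2.326·0.943981 / 0.33 = 6.6536
n−2 ≥ 44.2704  ⇒  n ≥ 46.2704
Smallest integer n = 47

47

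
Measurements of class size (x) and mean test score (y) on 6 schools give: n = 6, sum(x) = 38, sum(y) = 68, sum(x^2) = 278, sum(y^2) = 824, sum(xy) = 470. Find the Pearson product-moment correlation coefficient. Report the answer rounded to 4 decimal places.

0.8815

Numerator: nΣxy − (Σx)(Σy) = 6·470 − (38)(68) = 236
Denominator: √[(nΣx²−(Σx)²)(nΣy²−(Σy)²)]
  nΣx²−(Σx)² = 6·278 − 1444 = 224;  nΣy²−(Σy)² = 6·824 − 4624 = 320
  √(224·320) = √71680 = 267.7312
r = 236 / 267.7312 = 0.8815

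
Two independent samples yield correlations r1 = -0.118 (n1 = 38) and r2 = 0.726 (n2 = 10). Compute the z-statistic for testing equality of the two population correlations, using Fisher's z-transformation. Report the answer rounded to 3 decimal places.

Fisher z-transforms: z1 = atanh(-0.118) = -0.118552, z2 = atanh(0.726) = 0.920217; difference d = -1.038769
Var(d) = 1/35 + 1/7 = 0.0285714 + 0.1428571 = 0.1714285
z = d/√Var(d) = -1.038769 / √0.1714285 = -1.038769 / 0.414039 = -2.509

-2.509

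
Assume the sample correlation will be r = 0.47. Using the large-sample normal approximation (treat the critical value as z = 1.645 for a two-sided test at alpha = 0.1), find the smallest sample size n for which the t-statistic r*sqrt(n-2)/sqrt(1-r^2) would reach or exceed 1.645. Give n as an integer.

12

Need r·√(n−2)/√(1−r²) ≥ 1.645
√(n−2) ≥ 1.645·√(1−0.2209) / 0.47 = 1.645·0.882666 / 0.47 = 3.0893
n−2 ≥ 9.5438  ⇒  n ≥ 11.5438
Smallest integer n = 12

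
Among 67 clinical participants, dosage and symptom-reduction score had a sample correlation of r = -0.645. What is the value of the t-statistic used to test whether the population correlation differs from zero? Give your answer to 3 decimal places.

t = r·√(n−2) / √(1−r²) with r = -0.645, n = 67
  = -0.645·√65 / √(1 − 0.416025)
  = -0.645·8.062258 / 0.764183
  = -5.200156 / 0.764183 = -6.805

-6.805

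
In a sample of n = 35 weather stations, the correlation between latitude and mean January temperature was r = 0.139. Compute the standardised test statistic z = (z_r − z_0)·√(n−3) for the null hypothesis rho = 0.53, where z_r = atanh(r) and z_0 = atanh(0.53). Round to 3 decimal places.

Fisher z: atanh(0.139) = 0.139906, atanh(0.53) = 0.590145
z = (z_r − z_0)·√(n−3) = (0.139906 − 0.590145)·√32 = -0.450239 · 5.656854 = -2.547

-2.547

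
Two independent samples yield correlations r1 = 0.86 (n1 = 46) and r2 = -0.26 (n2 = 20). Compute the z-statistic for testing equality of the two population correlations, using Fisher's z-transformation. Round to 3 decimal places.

5.443

Fisher z-transforms: z1 = atanh(0.86) = 1.293345, z2 = atanh(-0.26) = -0.266108; difference d = 1.559453
Var(d) = 1/43 + 1/17 = 0.0232558 + 0.0588235 = 0.0820793
z = d/√Var(d) = 1.559453 / √0.0820793 = 1.559453 / 0.286495 = 5.443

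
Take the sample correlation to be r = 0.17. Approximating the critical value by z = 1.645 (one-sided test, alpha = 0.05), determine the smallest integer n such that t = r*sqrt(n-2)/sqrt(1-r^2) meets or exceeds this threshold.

Need r·√(n−2)/√(1−r²) ≥ 1.645
√(n−2) ≥ 1.645·√(1−0.0289) / 0.17 = 1.645·0.985444 / 0.17 = 9.5356
n−2 ≥ 90.9277  ⇒  n ≥ 92.9277
Smallest integer n = 93

93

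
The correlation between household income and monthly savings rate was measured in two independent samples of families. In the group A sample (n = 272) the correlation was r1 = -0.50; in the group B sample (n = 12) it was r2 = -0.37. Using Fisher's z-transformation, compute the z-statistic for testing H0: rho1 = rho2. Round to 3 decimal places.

-0.475

Fisher z-transforms: z1 = atanh(-0.50) = -0.549306, z2 = atanh(-0.37) = -0.388423; difference d = -0.160883
Var(d) = 1/269 + 1/9 = 0.0037175 + 0.1111111 = 0.1148286
z = d/√Var(d) = -0.160883 / √0.1148286 = -0.160883 / 0.338864 = -0.475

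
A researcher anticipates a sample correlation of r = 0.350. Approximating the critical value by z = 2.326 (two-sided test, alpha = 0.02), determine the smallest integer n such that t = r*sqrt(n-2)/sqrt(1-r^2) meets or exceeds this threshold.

Need r·√(n−2)/√(1−r²) ≥ 2.326
√(n−2) ≥ 2.326·√(1−0.122500) / 0.350 = 2.326·0.936750 / 0.350 = 6.2254
n−2 ≥ 38.7556  ⇒  n ≥ 40.7556
Smallest integer n = 41

41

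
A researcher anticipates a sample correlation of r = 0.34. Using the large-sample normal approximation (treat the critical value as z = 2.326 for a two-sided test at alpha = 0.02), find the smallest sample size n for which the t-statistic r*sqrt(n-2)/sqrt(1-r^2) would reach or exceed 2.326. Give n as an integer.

44

r√(n−2)/√(1−r²) ≥ 2.326  ⇔  n−2 ≥ (2.326)²·(1−r²)/r²
(1−r²)/r² = (1−0.1156)/0.1156 = 7.6505
n ≥ 2 + 5.410276·7.6505 = 2 + 41.3913 = 43.3913
⌈43.3913⌉ = 44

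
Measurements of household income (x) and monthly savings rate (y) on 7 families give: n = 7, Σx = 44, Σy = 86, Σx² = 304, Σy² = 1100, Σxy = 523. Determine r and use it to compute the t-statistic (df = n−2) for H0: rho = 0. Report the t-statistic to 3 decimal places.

-1.323

S_xy = nΣxy − ΣxΣy = 7·523 − 44·86 = 3661 − 3784 = -123
S_xx = nΣx² − (Σx)² = 7·304 − 44² = 2128 − 1936 = 192
S_yy = nΣy² − (Σy)² = 7·1100 − 86² = 7700 − 7396 = 304
r = S_xy / √(S_xx·S_yy) = -123 / √(192·304) = -123 / √58368 = -123 / 241.5947 = -0.5091
t = r·√(n−2)/√(1−r²) = -0.5091·√5 / √(1−0.259183) = -1.138382 / 0.860707 = -1.323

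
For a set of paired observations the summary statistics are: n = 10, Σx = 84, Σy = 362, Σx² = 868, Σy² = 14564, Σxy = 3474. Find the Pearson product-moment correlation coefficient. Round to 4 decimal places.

Numerator: nΣxy − (Σx)(Σy) = 10·3474 − (84)(362) = 4332
Denominator: √[(nΣx²−(Σx)²)(nΣy²−(Σy)²)]
  nΣx²−(Σx)² = 10·868 − 7056 = 1624;  nΣy²−(Σy)² = 10·14564 − 131044 = 14596
  √(1624·14596) = √23703904 = 4868.6655
r = 4332 / 4868.6655 = 0.8898

0.8898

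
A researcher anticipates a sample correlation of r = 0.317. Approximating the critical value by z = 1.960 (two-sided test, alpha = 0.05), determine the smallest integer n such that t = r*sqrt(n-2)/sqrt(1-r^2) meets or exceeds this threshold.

r√(n−2)/√(1−r²) ≥ 1.960  ⇔  n−2 ≥ (1.960)²·(1−r²)/r²
(1−r²)/r² = (1−0.100489)/0.100489 = 8.9513
n ≥ 2 + 3.8416·8.9513 = 2 + 34.3873 = 36.3873
⌈36.3873⌉ = 37

37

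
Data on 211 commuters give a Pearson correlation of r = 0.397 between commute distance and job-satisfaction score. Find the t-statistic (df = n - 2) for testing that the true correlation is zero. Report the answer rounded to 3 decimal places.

6.253

1 − r² = 1 − 0.157609 = 0.842391;  √(1−r²) = 0.917819
√(n−2) = √209 = 14.456832
t = r·√(n−2)/√(1−r²) = 0.397 · 14.456832 / 0.917819 = 6.253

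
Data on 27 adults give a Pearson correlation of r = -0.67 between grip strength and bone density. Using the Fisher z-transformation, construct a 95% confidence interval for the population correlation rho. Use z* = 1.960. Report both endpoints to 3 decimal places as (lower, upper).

(-0.837, -0.389)

z_r = atanh(-0.67) = -0.810743;  SE = 1/√(n−3) = 1/√24 = 0.204124
z-limits: -0.810743 ± 1.960·0.204124 = -0.810743 ± 0.400083 = [-1.210826, -0.410660]
ρ-limits: (tanh -1.210826, tanh -0.410660) = (-0.837, -0.389)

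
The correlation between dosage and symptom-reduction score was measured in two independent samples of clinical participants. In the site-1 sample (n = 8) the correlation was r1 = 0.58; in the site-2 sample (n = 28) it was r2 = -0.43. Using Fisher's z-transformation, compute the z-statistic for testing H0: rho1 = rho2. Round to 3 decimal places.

2.291

Fisher z-transforms: z1 = atanh(0.58) = 0.662463, z2 = atanh(-0.43) = -0.459897; difference d = 1.122360
Var(d) = 1/5 + 1/25 = 0.2000000 + 0.0400000 = 0.2400000
z = d/√Var(d) = 1.122360 / √0.2400000 = 1.122360 / 0.489898 = 2.291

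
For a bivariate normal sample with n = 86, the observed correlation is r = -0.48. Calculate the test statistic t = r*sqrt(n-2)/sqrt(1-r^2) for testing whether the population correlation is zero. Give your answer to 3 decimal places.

-5.015

t = r·√(n−2) / √(1−r²) with r = -0.48, n = 86
  = -0.48·√84 / √(1 − 0.2304)
  = -0.48·9.165151 / 0.877268
  = -4.399272 / 0.877268 = -5.015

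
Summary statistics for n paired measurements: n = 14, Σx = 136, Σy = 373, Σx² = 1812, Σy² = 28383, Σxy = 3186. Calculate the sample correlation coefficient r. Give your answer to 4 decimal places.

Numerator: nΣxy − (Σx)(Σy) = 14·3186 − (136)(373) = -6124
Denominator: √[(nΣx²−(Σx)²)(nΣy²−(Σy)²)]
  nΣx²−(Σx)² = 14·1812 − 18496 = 6872;  nΣy²−(Σy)² = 14·28383 − 139129 = 258233
  √(6872·258233) = √1774577176 = 42125.7306
r = -6124 / 42125.7306 = -0.1454

-0.1454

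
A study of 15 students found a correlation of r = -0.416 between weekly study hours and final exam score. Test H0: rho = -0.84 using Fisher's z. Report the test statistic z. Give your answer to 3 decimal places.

2.696

z_r = atanh(-0.416) = -0.442845,  z_0 = atanh(-0.84) = -1.221174
SE = 1/√(n−3) = 1/√12 = 0.288675
z = (z_r − z_0)/SE = (-0.442845 − (-1.221174)) / 0.288675 = 0.778329 / 0.288675 = 2.696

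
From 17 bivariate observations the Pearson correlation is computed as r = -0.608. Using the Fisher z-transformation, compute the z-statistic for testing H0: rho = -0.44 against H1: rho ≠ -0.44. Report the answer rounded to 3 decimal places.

z_r = atanh(-0.608) = -0.705742,  z_0 = atanh(-0.44) = -0.472231
SE = 1/√(n−3) = 1/√14 = 0.267261
z = (z_r − z_0)/SE = (-0.705742 − (-0.472231)) / 0.267261 = -0.233511 / 0.267261 = -0.874

-0.874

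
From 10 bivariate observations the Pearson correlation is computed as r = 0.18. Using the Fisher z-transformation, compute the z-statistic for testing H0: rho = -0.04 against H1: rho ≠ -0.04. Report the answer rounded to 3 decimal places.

0.587

Fisher z: atanh(0.18) = 0.181983, atanh(-0.04) = -0.040021
z = (z_r − z_0)·√(n−3) = (0.181983 − (-0.040021))·√7 = 0.222004 · 2.645751 = 0.587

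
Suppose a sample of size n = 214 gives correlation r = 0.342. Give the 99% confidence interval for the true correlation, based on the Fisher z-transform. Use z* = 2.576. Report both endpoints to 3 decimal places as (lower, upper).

(0.177, 0.488)

Fisher z: z_r = atanh(r) = ½·ln((1+0.342)/(1−0.342)) = 0.356356
SE(z) = 1/√(n−3) = 1/√211 = 0.068843
99% ⇒ z* = 2.576; margin = 2.576·0.068843 = 0.177340
CI on z-scale: (0.179016, 0.533696)
Back-transform: tanh(0.179016) = 0.177128, tanh(0.533696) = 0.488201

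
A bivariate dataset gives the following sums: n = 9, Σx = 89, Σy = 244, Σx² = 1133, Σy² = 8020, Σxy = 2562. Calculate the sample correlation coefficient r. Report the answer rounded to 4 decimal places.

Numerator: nΣxy − (Σx)(Σy) = 9·2562 − (89)(244) = 1342
Denominator: √[(nΣx²−(Σx)²)(nΣy²−(Σy)²)]
  nΣx²−(Σx)² = 9·1133 − 7921 = 2276;  nΣy²−(Σy)² = 9·8020 − 59536 = 12644
  √(2276·12644) = √28777744 = 5364.4892
r = 1342 / 5364.4892 = 0.2502

0.2502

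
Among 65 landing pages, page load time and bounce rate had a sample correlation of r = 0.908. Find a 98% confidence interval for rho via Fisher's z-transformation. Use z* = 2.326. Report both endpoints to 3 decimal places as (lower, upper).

(0.840, 0.948)

z_r = atanh(0.908) = 1.516011;  SE = 1/√(n−3) = 1/√62 = 0.127000
z-limits: 1.516011 ± 2.326·0.127000 = 1.516011 ± 0.295402 = [1.220609, 1.811413]
ρ-limits: (tanh 1.220609, tanh 1.811413) = (0.840, 0.948)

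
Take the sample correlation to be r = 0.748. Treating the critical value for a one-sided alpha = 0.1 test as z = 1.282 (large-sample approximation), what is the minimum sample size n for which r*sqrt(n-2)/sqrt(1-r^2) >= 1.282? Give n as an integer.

4

Need r·√(n−2)/√(1−r²) ≥ 1.282
√(n−2) ≥ 1.282·√(1−0.559504) / 0.748 = 1.282·0.663699 / 0.748 = 1.1375
n−2 ≥ 1.2939  ⇒  n ≥ 3.2939
Smallest integer n = 4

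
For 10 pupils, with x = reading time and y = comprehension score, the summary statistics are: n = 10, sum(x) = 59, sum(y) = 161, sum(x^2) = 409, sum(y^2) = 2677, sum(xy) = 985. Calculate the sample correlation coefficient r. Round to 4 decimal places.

0.4881

S_xy = nΣxy − ΣxΣy = 10·985 − 59·161 = 9850 − 9499 = 351
S_xx = nΣx² − (Σx)² = 10·409 − 59² = 4090 − 3481 = 609
S_yy = nΣy² − (Σy)² = 10·2677 − 161² = 26770 − 25921 = 849
r = S_xy / √(S_xx·S_yy) = 351 / √(609·849) = 351 / √517041 = 351 / 719.0556 = 0.4881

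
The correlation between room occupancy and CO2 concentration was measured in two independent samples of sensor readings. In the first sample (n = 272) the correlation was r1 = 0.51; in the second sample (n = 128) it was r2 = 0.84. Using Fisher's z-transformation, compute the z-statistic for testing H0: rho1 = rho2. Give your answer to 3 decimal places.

-6.083

z1 = atanh(0.51) = 0.562730,  z2 = atanh(0.84) = 1.221174
SE = √(1/(n1−3) + 1/(n2−3)) = √(1/269 + 1/125) = √(0.0037175 + 0.0080000) = √0.0117175 = 0.108247
z = (z1 − z2)/SE = (0.562730 − 1.221174) / 0.108247 = -0.658444 / 0.108247 = -6.083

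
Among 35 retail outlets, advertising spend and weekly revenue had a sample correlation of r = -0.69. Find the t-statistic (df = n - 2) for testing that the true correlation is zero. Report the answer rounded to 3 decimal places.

t = r·√(n−2) / √(1−r²) with r = -0.69, n = 35
  = -0.69·√33 / √(1 − 0.4761)
  = -0.69·5.744563 / 0.723809
  = -3.963748 / 0.723809 = -5.476

-5.476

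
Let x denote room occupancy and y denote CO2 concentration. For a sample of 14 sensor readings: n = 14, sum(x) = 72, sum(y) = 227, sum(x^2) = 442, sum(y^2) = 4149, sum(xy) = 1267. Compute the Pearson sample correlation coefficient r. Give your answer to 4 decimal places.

0.5433

S_xy = nΣxy − ΣxΣy = 14·1267 − 72·227 = 17738 − 16344 = 1394
S_xx = nΣx² − (Σx)² = 14·442 − 72² = 6188 − 5184 = 1004
S_yy = nΣy² − (Σy)² = 14·4149 − 227² = 58086 − 51529 = 6557
r = S_xy / √(S_xx·S_yy) = 1394 / √(1004·6557) = 1394 / √6583228 = 1394 / 2565.7802 = 0.5433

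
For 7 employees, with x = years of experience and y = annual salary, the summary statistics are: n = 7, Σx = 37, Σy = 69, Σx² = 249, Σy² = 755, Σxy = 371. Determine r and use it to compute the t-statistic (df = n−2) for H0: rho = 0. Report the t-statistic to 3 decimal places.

S_xy = nΣxy − ΣxΣy = 7·371 − 37·69 = 2597 − 2553 = 44
S_xx = nΣx² − (Σx)² = 7·249 − 37² = 1743 − 1369 = 374
S_yy = nΣy² − (Σy)² = 7·755 − 69² = 5285 − 4761 = 524
r = S_xy / √(S_xx·S_yy) = 44 / √(374·524) = 44 / √195976 = 44 / 442.6918 = 0.0994
t = r·√(n−2)/√(1−r²) = 0.0994·√5 / √(1−0.009880) = 0.222265 / 0.995048 = 0.223

0.223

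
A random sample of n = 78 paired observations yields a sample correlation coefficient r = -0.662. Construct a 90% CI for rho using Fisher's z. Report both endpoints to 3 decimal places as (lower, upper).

z_r = atanh(-0.662) = -0.796366;  SE = 1/√(n−3) = 1/√75 = 0.115470
z-limits: -0.796366 ± 1.645·0.115470 = -0.796366 ± 0.189948 = [-0.986314, -0.606418]
ρ-limits: (tanh -0.986314, tanh -0.606418) = (-0.756, -0.542)

(-0.756, -0.542)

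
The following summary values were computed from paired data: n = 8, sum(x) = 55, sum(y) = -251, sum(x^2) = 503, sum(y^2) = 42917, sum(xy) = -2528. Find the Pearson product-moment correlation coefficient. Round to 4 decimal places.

S_xy = nΣxy − ΣxΣy = 8·(-2528) − 55·(-251) = -20224 − (-13805) = -6419
S_xx = nΣx² − (Σx)² = 8·503 − 55² = 4024 − 3025 = 999
S_yy = nΣy² − (Σy)² = 8·42917 − (-251)² = 343336 − 63001 = 280335
r = S_xy / √(S_xx·S_yy) = -6419 / √(999·280335) = -6419 / √280054665 = -6419 / 16734.8339 = -0.3836

-0.3836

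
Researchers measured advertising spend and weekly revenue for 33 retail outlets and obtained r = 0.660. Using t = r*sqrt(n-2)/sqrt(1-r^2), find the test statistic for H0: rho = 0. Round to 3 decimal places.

1 − r² = 1 − 0.435600 = 0.564400;  √(1−r²) = 0.751266
√(n−2) = √31 = 5.567764
t = r·√(n−2)/√(1−r²) = 0.660 · 5.567764 / 0.751266 = 4.891

4.891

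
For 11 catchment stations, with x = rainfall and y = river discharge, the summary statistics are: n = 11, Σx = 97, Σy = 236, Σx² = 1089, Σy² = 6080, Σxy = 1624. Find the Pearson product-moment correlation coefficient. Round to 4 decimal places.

Numerator: nΣxy − (Σx)(Σy) = 11·1624 − (97)(236) = -5028
Denominator: √[(nΣx²−(Σx)²)(nΣy²−(Σy)²)]
  nΣx²−(Σx)² = 11·1089 − 9409 = 2570;  nΣy²−(Σy)² = 11·6080 − 55696 = 11184
  √(2570·11184) = √28742880 = 5361.2387
r = -5028 / 5361.2387 = -0.9378

-0.9378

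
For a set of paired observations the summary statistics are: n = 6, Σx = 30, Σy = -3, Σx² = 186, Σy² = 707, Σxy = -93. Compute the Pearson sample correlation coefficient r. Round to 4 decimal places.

-0.4894

Numerator: nΣxy − (Σx)(Σy) = 6·(-93) − (30)(-3) = -468
Denominator: √[(nΣx²−(Σx)²)(nΣy²−(Σy)²)]
  nΣx²−(Σx)² = 6·186 − 900 = 216;  nΣy²−(Σy)² = 6·707 − 9 = 4233
  √(216·4233) = √914328 = 956.2050
r = -468 / 956.2050 = -0.4894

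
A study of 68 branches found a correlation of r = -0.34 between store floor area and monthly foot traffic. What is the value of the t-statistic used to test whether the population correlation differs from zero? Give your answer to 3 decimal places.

-2.937

t = r·√(n−2) / √(1−r²) with r = -0.34, n = 68
  = -0.34·√66 / √(1 − 0.1156)
  = -0.34·8.124038 / 0.940425
  = -2.762173 / 0.940425 = -2.937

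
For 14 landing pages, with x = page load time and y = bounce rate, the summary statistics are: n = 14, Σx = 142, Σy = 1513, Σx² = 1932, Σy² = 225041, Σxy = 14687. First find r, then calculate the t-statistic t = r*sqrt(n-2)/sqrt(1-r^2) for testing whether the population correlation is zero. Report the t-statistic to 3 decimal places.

-0.418

Numerator: nΣxy − (Σx)(Σy) = 14·14687 − (142)(1513) = -9228
Denominator: √[(nΣx²−(Σx)²)(nΣy²−(Σy)²)]
  nΣx²−(Σx)² = 14·1932 − 20164 = 6884;  nΣy²−(Σy)² = 14·225041 − 2289169 = 861405
  √(6884·861405) = √5929912020 = 77005.9220
r = -9228 / 77005.9220 = -0.1198
t = r·√(n−2)/√(1−r²) = -0.1198·√12 / √(1−0.014352) = -0.414999 / 0.992798 = -0.418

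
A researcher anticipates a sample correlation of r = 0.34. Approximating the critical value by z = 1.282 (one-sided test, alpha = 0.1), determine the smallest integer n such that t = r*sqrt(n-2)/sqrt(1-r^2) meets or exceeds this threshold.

15

r√(n−2)/√(1−r²) ≥ 1.282  ⇔  n−2 ≥ (1.282)²·(1−r²)/r²
(1−r²)/r² = (1−0.1156)/0.1156 = 7.6505
n ≥ 2 + 1.643524·7.6505 = 2 + 12.5738 = 14.5738
⌈14.5738⌉ = 15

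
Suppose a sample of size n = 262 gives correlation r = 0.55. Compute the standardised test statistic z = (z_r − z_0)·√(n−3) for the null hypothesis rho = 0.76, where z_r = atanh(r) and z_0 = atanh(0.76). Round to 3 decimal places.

Fisher z: atanh(0.55) = 0.618381, atanh(0.76) = 0.996215
z = (z_r − z_0)·√(n−3) = (0.618381 − 0.996215)·√259 = -0.377834 · 16.093477 = -6.081

-6.081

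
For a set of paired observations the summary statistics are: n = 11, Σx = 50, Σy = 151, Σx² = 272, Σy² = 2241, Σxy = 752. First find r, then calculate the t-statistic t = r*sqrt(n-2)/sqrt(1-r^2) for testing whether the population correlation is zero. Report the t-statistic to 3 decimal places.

3.473

S_xy = nΣxy − ΣxΣy = 11·752 − 50·151 = 8272 − 7550 = 722
S_xx = nΣx² − (Σx)² = 11·272 − 50² = 2992 − 2500 = 492
S_yy = nΣy² − (Σy)² = 11·2241 − 151² = 24651 − 22801 = 1850
r = S_xy / √(S_xx·S_yy) = 722 / √(492·1850) = 722 / √910200 = 722 / 954.0440 = 0.7568
t = r·√(n−2)/√(1−r²) = 0.7568·√9 / √(1−0.572746) = 2.270400 / 0.653647 = 3.473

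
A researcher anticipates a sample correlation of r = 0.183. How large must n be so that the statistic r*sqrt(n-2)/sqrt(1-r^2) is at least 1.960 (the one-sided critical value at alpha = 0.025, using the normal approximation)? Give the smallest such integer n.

113

r√(n−2)/√(1−r²) ≥ 1.960  ⇔  n−2 ≥ (1.960)²·(1−r²)/r²
(1−r²)/r² = (1−0.033489)/0.033489 = 28.8606
n ≥ 2 + 3.8416·28.8606 = 2 + 110.8709 = 112.8709
⌈112.8709⌉ = 113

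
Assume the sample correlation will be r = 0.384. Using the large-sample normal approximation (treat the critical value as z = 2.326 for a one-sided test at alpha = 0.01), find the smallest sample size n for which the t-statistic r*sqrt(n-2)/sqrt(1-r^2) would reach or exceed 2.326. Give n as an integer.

34

r√(n−2)/√(1−r²) ≥ 2.326  ⇔  n−2 ≥ (2.326)²·(1−r²)/r²
(1−r²)/r² = (1−0.147456)/0.147456 = 5.7817
n ≥ 2 + 5.410276·5.7817 = 2 + 31.2806 = 33.2806
⌈33.2806⌉ = 34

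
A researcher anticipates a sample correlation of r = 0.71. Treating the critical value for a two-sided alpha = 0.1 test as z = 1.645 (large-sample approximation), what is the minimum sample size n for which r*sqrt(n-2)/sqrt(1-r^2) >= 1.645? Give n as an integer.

Need r·√(n−2)/√(1−r²) ≥ 1.645
√(n−2) ≥ 1.645·√(1−0.5041) / 0.71 = 1.645·0.704202 / 0.71 = 1.6316
n−2 ≥ 2.6621  ⇒  n ≥ 4.6621
Smallest integer n = 5

5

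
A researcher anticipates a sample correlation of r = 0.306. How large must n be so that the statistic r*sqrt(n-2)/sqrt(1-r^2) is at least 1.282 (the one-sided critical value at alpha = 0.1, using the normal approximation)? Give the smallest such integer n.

r√(n−2)/√(1−r²) ≥ 1.282  ⇔  n−2 ≥ (1.282)²·(1−r²)/r²
(1−r²)/r² = (1−0.093636)/0.093636 = 9.6797
n ≥ 2 + 1.643524·9.6797 = 2 + 15.9088 = 17.9088
⌈17.9088⌉ = 18

18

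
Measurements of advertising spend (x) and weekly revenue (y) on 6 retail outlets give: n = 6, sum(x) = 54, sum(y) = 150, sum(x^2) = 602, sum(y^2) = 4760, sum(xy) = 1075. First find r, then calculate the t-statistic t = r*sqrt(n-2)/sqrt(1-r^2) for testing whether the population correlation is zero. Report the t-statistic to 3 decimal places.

S_xy = nΣxy − ΣxΣy = 6·1075 − 54·150 = 6450 − 8100 = -1650
S_xx = nΣx² − (Σx)² = 6·602 − 54² = 3612 − 2916 = 696
S_yy = nΣy² − (Σy)² = 6·4760 − 150² = 28560 − 22500 = 6060
r = S_xy / √(S_xx·S_yy) = -1650 / √(696·6060) = -1650 / √4217760 = -1650 / 2053.7186 = -0.8034
t = r·√(n−2)/√(1−r²) = -0.8034·√4 / √(1−0.645452) = -1.606800 / 0.595439 = -2.699

-2.699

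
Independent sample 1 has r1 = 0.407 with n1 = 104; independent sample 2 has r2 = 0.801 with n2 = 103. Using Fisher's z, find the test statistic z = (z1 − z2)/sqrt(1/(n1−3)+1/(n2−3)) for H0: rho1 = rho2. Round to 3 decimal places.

Fisher z-transforms: z1 = atanh(0.407) = 0.432010, z2 = atanh(0.801) = 1.101396; difference d = -0.669386
Var(d) = 1/101 + 1/100 = 0.0099010 + 0.0100000 = 0.0199010
z = d/√Var(d) = -0.669386 / √0.0199010 = -0.669386 / 0.141071 = -4.745

-4.745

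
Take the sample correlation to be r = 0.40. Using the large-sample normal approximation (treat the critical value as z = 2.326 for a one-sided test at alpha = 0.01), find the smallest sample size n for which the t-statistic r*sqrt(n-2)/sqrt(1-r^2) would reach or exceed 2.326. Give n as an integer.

Need r·√(n−2)/√(1−r²) ≥ 2.326
√(n−2) ≥ 2.326·√(1−0.1600) / 0.40 = 2.326·0.916515 / 0.40 = 5.3295
n−2 ≥ 28.4036  ⇒  n ≥ 30.4036
Smallest integer n = 31

31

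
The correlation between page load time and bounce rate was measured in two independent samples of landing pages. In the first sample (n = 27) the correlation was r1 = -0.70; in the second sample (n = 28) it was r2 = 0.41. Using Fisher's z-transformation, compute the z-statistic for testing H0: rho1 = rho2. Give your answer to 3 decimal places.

-4.559

z1 = atanh(-0.70) = -0.867301,  z2 = atanh(0.41) = 0.435611
SE = √(1/(n1−3) + 1/(n2−3)) = √(1/24 + 1/25) = √(0.0416667 + 0.0400000) = √0.0816667 = 0.285774
z = (z1 − z2)/SE = (-0.867301 − 0.435611) / 0.285774 = -1.302912 / 0.285774 = -4.559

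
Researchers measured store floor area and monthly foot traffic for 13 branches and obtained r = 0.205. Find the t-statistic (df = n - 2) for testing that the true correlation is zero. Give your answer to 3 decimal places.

1 − r² = 1 − 0.042025 = 0.957975;  √(1−r²) = 0.978762
√(n−2) = √11 = 3.316625
t = r·√(n−2)/√(1−r²) = 0.205 · 3.316625 / 0.978762 = 0.695

0.695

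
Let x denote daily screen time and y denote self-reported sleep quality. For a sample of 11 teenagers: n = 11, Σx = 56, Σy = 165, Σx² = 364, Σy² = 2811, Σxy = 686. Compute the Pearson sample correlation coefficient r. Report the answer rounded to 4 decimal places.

-0.9458

Numerator: nΣxy − (Σx)(Σy) = 11·686 − (56)(165) = -1694
Denominator: √[(nΣx²−(Σx)²)(nΣy²−(Σy)²)]
  nΣx²−(Σx)² = 11·364 − 3136 = 868;  nΣy²−(Σy)² = 11·2811 − 27225 = 3696
  √(868·3696) = √3208128 = 1791.1248
r = -1694 / 1791.1248 = -0.9458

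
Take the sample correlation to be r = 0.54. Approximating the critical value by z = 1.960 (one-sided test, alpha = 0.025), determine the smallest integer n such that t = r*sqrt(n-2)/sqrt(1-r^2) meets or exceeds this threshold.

12

r√(n−2)/√(1−r²) ≥ 1.960  ⇔  n−2 ≥ (1.960)²·(1−r²)/r²
(1−r²)/r² = (1−0.2916)/0.2916 = 2.4294
n ≥ 2 + 3.8416·2.4294 = 2 + 9.3328 = 11.3328
⌈11.3328⌉ = 12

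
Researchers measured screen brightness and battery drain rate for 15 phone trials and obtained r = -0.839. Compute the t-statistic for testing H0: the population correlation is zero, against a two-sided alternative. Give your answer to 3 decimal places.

-5.559

t = r·√(n−2) / √(1−r²) with r = -0.839, n = 15
  = -0.839·√13 / √(1 − 0.703921)
  = -0.839·3.605551 / 0.544131
  = -3.025057 / 0.544131 = -5.559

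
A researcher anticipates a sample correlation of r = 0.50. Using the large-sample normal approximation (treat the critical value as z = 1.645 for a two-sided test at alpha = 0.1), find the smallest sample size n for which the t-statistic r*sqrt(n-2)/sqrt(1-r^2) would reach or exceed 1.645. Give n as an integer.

11

r√(n−2)/√(1−r²) ≥ 1.645  ⇔  n−2 ≥ (1.645)²·(1−r²)/r²
(1−r²)/r² = (1−0.2500)/0.2500 = 3.0000
n ≥ 2 + 2.706025·3.0000 = 2 + 8.1181 = 10.1181
⌈10.1181⌉ = 11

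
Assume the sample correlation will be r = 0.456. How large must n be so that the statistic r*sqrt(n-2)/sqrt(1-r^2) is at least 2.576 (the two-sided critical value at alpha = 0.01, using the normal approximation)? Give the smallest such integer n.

r√(n−2)/√(1−r²) ≥ 2.576  ⇔  n−2 ≥ (2.576)²·(1−r²)/r²
(1−r²)/r² = (1−0.207936)/0.207936 = 3.8092
n ≥ 2 + 6.635776·3.8092 = 2 + 25.2770 = 27.2770
⌈27.2770⌉ = 28

28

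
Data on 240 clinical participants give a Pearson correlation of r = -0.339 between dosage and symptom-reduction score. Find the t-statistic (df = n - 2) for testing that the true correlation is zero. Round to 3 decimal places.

1 − r² = 1 − 0.114921 = 0.885079;  √(1−r²) = 0.940786
√(n−2) = √238 = 15.427249
t = r·√(n−2)/√(1−r²) = -0.339 · 15.427249 / 0.940786 = -5.559

-5.559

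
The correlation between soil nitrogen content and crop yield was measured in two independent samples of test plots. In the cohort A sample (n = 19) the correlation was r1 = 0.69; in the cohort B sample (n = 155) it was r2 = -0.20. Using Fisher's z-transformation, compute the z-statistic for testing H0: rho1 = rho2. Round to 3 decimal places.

z1 = atanh(0.69) = 0.847956,  z2 = atanh(-0.20) = -0.202733
SE = √(1/(n1−3) + 1/(n2−3)) = √(1/16 + 1/152) = √(0.0625000 + 0.0065789) = √0.0690789 = 0.262829
z = (z1 − z2)/SE = (0.847956 − (-0.202733)) / 0.262829 = 1.050689 / 0.262829 = 3.998

3.998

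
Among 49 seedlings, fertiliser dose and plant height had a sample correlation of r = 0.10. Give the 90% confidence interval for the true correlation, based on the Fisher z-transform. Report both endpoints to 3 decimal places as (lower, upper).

(-0.141, 0.330)

z_r = atanh(0.10) = 0.100335;  SE = 1/√(n−3) = 1/√46 = 0.147442
z-limits: 0.100335 ± 1.645·0.147442 = 0.100335 ± 0.242542 = [-0.142207, 0.342877]
ρ-limits: (tanh -0.142207, tanh 0.342877) = (-0.141, 0.330)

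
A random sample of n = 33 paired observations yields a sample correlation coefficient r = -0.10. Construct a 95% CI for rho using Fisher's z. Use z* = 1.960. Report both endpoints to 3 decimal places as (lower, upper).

(-0.429, 0.252)

z_r = atanh(-0.10) = -0.100335;  SE = 1/√(n−3) = 1/√30 = 0.182574
z-limits: -0.100335 ± 1.960·0.182574 = -0.100335 ± 0.357845 = [-0.458180, 0.257510]
ρ-limits: (tanh -0.458180, tanh 0.257510) = (-0.429, 0.252)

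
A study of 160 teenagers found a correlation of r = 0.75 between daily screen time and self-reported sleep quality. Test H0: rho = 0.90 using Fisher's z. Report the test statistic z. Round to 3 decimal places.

z_r = atanh(0.75) = 0.972955,  z_0 = atanh(0.90) = 1.472219
SE = 1/√(n−3) = 1/√157 = 0.079809
z = (z_r − z_0)/SE = (0.972955 − 1.472219) / 0.079809 = -0.499264 / 0.079809 = -6.256

-6.256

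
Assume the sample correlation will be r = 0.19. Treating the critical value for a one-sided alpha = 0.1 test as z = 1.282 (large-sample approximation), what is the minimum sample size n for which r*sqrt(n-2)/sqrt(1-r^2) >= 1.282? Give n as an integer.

r√(n−2)/√(1−r²) ≥ 1.282  ⇔  n−2 ≥ (1.282)²·(1−r²)/r²
(1−r²)/r² = (1−0.0361)/0.0361 = 26.7008
n ≥ 2 + 1.643524·26.7008 = 2 + 43.8834 = 45.8834
⌈45.8834⌉ = 46

46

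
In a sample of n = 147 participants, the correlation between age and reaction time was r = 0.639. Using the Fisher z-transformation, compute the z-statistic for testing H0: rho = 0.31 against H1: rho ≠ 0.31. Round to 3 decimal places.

Fisher z: atanh(0.639) = 0.756482, atanh(0.31) = 0.320545
z = (z_r − z_0)·√(n−3) = (0.756482 − 0.320545)·√144 = 0.435937 · 12.000000 = 5.231

5.231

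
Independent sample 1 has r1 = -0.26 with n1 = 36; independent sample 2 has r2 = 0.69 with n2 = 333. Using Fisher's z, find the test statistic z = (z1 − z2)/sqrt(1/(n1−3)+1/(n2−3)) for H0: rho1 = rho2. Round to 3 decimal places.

z1 = atanh(-0.26) = -0.266108,  z2 = atanh(0.69) = 0.847956
SE = √(1/(n1−3) + 1/(n2−3)) = √(1/33 + 1/330) = √(0.0303030 + 0.0030303) = √0.0333333 = 0.182574
z = (z1 − z2)/SE = (-0.266108 − 0.847956) / 0.182574 = -1.114064 / 0.182574 = -6.102

-6.102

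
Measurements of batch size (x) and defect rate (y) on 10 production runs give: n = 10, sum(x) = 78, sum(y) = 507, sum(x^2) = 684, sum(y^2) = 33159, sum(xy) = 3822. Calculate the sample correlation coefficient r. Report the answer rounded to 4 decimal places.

-0.1766

Numerator: nΣxy − (Σx)(Σy) = 10·3822 − (78)(507) = -1326
Denominator: √[(nΣx²−(Σx)²)(nΣy²−(Σy)²)]
  nΣx²−(Σx)² = 10·684 − 6084 = 756;  nΣy²−(Σy)² = 10·33159 − 257049 = 74541
  √(756·74541) = √56352996 = 7506.8633
r = -1326 / 7506.8633 = -0.1766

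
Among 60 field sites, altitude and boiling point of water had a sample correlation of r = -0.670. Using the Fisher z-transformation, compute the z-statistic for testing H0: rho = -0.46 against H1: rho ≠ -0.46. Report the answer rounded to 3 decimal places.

-2.366

Fisher z: atanh(-0.670) = -0.810743, atanh(-0.46) = -0.497311
z = (z_r − z_0)·√(n−3) = (-0.810743 − (-0.497311))·√57 = -0.313432 · 7.549834 = -2.366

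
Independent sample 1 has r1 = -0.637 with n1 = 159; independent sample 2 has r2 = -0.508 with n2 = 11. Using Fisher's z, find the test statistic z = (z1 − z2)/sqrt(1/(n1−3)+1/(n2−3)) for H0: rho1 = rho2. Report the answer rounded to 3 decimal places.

Fisher z-transforms: z1 = atanh(-0.637) = -0.753109, z2 = atanh(-0.508) = -0.560030; difference d = -0.193079
Var(d) = 1/156 + 1/8 = 0.0064103 + 0.1250000 = 0.1314103
z = d/√Var(d) = -0.193079 / √0.1314103 = -0.193079 / 0.362506 = -0.533

-0.533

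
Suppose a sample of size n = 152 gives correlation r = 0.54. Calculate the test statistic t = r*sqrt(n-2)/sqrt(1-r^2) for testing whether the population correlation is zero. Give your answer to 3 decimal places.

t = r·√(n−2) / √(1−r²) with r = 0.54, n = 152
  = 0.54·√150 / √(1 − 0.2916)
  = 0.54·12.247449 / 0.841665
  = 6.613622 / 0.841665 = 7.858

7.858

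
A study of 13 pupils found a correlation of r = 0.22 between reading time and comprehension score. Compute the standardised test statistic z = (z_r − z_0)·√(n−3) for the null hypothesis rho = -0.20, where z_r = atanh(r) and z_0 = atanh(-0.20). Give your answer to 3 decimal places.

1.348

Fisher z: atanh(0.22) = 0.223656, atanh(-0.20) = -0.202733
z = (z_r − z_0)·√(n−3) = (0.223656 − (-0.202733))·√10 = 0.426389 · 3.162278 = 1.348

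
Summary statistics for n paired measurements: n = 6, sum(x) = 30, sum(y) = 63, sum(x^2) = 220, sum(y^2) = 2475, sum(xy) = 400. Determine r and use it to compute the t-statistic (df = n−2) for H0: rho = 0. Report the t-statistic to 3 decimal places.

Numerator: nΣxy − (Σx)(Σy) = 6·400 − (30)(63) = 510
Denominator: √[(nΣx²−(Σx)²)(nΣy²−(Σy)²)]
  nΣx²−(Σx)² = 6·220 − 900 = 420;  nΣy²−(Σy)² = 6·2475 − 3969 = 10881
  √(420·10881) = √4570020 = 2137.7605
r = 510 / 2137.7605 = 0.2386
t = r·√(n−2)/√(1−r²) = 0.2386·√4 / √(1−0.056930) = 0.477200 / 0.971118 = 0.491

0.491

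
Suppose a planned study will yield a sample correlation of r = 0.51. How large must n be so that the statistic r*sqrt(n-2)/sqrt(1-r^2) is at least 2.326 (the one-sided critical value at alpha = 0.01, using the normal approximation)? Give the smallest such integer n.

18

r√(n−2)/√(1−r²) ≥ 2.326  ⇔  n−2 ≥ (2.326)²·(1−r²)/r²
(1−r²)/r² = (1−0.2601)/0.2601 = 2.8447
n ≥ 2 + 5.410276·2.8447 = 2 + 15.3906 = 17.3906
⌈17.3906⌉ = 18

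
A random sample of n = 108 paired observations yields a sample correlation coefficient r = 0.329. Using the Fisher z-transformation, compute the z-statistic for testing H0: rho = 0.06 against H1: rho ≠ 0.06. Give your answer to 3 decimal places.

Fisher z: atanh(0.329) = 0.341706, atanh(0.06) = 0.060072
z = (z_r − z_0)·√(n−3) = (0.341706 − 0.060072)·√105 = 0.281634 · 10.246951 = 2.886

2.886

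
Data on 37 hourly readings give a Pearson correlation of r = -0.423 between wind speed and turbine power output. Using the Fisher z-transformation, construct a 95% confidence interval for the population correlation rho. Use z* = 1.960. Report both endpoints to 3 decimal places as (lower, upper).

(-0.657, -0.115)

Fisher z: z_r = atanh(r) = ½·ln((1+(-0.423))/(1−(-0.423))) = -0.451340
SE(z) = 1/√(n−3) = 1/√34 = 0.171499
95% ⇒ z* = 1.960; margin = 1.960·0.171499 = 0.336138
CI on z-scale: (-0.787478, -0.115202)
Back-transform: tanh(-0.787478) = -0.656978, tanh(-0.115202) = -0.114695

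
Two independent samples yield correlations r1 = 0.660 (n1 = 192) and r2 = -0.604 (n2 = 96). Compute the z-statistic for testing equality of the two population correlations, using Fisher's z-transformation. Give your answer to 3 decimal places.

z1 = atanh(0.660) = 0.792814,  z2 = atanh(-0.604) = -0.699421
SE = √(1/(n1−3) + 1/(n2−3)) = √(1/189 + 1/93) = √(0.0052910 + 0.0107527) = √0.0160437 = 0.126664
z = (z1 − z2)/SE = (0.792814 − (-0.699421)) / 0.126664 = 1.492235 / 0.126664 = 11.781

11.781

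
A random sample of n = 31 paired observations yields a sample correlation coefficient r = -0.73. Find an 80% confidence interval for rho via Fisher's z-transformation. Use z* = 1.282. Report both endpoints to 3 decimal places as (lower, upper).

z_r = atanh(-0.73) = -0.928727;  SE = 1/√(n−3) = 1/√28 = 0.188982
z-limits: -0.928727 ± 1.282·0.188982 = -0.928727 ± 0.242275 = [-1.171002, -0.686452]
ρ-limits: (tanh -1.171002, tanh -0.686452) = (-0.825, -0.596)

(-0.825, -0.596)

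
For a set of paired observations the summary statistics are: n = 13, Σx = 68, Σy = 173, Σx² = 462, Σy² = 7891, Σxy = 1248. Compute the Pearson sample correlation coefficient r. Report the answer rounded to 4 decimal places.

Numerator: nΣxy − (Σx)(Σy) = 13·1248 − (68)(173) = 4460
Denominator: √[(nΣx²−(Σx)²)(nΣy²−(Σy)²)]
  nΣx²−(Σx)² = 13·462 − 4624 = 1382;  nΣy²−(Σy)² = 13·7891 − 29929 = 72654
  √(1382·72654) = √100407828 = 10020.3707
r = 4460 / 10020.3707 = 0.4451

0.4451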